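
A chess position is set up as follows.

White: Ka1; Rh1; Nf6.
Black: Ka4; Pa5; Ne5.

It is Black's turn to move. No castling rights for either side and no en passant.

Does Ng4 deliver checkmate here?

After Ng4: white king on a1; in check: no.
White is not in check, so this cannot be checkmate.

no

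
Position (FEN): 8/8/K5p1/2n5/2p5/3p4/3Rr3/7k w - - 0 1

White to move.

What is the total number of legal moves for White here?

White to move; king on a6.
In check: yes, from the black knight on c5.
Legal moves: Ka7, Kb6, Kb5, Ka5.
Count: 4.

4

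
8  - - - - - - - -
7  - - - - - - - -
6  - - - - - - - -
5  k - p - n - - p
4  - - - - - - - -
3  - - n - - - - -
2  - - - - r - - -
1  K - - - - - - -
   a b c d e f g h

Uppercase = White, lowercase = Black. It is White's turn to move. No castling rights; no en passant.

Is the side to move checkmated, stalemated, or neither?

White to move; white king on a1.
In check: no.
King squares — b1: attacked by Nc3; a2: attacked by Re2; b2: attacked by Re2.
Legal moves for White: none.
Not in check and no legal moves → stalemate.

stalemate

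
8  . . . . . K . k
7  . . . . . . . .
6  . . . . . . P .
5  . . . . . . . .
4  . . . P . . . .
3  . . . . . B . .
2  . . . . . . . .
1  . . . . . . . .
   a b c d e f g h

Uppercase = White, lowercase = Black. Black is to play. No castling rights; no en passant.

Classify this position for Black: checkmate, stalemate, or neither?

stalemate

Black to move; black king on h8.
In check: no.
King squares — g7: attacked by Kf8; h7: attacked by Pg6; g8: attacked by Kf8.
Legal moves for Black: none.
Not in check and no legal moves → stalemate.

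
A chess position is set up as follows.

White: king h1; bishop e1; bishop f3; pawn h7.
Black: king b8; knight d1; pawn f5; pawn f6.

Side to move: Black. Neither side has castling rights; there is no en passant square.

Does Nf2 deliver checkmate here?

no

After Nf2: white king on h1; in check: yes, from the black knight on f2.
White has 4 legal replies: Kh2, Kg2, Kg1, Bxf2.
In check but a legal move exists → not checkmate.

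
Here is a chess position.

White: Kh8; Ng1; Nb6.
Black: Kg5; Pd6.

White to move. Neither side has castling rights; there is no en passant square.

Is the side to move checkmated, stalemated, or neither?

neither

White to move; white king on h8.
In check: no.
Legal moves for White: Kg8, Kh7, Kg7, Nc8, Na8, Nd7, Nd5, Nc4, Na4, Nh3+, Nf3+, Ne2.
White has 12 legal moves and is not in check → neither.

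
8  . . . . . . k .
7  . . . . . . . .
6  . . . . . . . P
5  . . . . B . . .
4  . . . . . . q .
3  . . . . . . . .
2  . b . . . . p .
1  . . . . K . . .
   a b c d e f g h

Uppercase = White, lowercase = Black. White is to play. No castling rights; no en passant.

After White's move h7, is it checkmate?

no

After h7: black king on g8; in check: yes, from the white pawn on h7.
Black has 3 legal replies: Kf8, Kxh7, Kf7.
In check but a legal move exists → not checkmate.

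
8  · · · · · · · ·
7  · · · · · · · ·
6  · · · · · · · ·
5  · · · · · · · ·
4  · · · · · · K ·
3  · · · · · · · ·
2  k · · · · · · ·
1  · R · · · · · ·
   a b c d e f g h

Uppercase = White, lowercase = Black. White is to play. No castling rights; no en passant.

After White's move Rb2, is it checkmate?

no

After Rb2: black king on a2; in check: yes, from the white rook on b2.
Black has 3 legal replies: Ka3, Kxb2, Ka1.
In check but a legal move exists → not checkmate.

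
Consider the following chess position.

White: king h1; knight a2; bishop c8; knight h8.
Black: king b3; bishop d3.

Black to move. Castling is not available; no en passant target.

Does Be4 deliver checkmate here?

no

After Be4: white king on h1; in check: yes, from the black bishop on e4.
White has 2 legal replies: Kh2, Kg1.
In check but a legal move exists → not checkmate.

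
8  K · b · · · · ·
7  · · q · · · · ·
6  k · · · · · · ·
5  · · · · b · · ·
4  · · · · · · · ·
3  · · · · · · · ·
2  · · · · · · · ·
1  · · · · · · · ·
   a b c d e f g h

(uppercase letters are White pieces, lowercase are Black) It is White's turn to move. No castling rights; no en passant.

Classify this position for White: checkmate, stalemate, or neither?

White to move; white king on a8.
In check: no.
King squares — a7: attacked by Ka6; b7: attacked by Ka6; b8: attacked by Qc7.
Legal moves for White: none.
Not in check and no legal moves → stalemate.

stalemate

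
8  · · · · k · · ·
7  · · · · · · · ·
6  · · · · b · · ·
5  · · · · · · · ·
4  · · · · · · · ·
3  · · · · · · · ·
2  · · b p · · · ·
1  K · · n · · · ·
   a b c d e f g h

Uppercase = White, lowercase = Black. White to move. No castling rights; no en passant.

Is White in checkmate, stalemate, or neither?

White to move; white king on a1.
In check: no.
King squares — b1: attacked by Bc2; a2: attacked by Be6; b2: attacked by Nd1.
Legal moves for White: none.
Not in check and no legal moves → stalemate.

stalemate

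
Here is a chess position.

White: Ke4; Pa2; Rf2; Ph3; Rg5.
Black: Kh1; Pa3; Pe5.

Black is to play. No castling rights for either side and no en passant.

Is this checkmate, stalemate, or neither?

stalemate

Black to move; black king on h1.
In check: no.
King squares — g1: attacked by Rg5; g2: attacked by Rf2; h2: attacked by Rf2.
Legal moves for Black: none.
Not in check and no legal moves → stalemate.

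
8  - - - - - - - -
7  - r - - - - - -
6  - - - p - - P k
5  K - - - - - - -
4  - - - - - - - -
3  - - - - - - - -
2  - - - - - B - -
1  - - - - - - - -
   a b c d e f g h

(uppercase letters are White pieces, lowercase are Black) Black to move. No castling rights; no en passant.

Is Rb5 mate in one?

no

After Rb5: white king on a5; in check: yes, from the black rook on b5.
White has 3 legal replies: Ka6, Kxb5, Ka4.
In check but a legal move exists → not checkmate.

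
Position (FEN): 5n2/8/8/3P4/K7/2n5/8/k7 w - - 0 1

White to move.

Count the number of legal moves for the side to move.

White to move; king on a4.
In check: yes, from the black knight on c3.
Legal moves: Ka5, Kb4, Kb3, Ka3.
Count: 4.

4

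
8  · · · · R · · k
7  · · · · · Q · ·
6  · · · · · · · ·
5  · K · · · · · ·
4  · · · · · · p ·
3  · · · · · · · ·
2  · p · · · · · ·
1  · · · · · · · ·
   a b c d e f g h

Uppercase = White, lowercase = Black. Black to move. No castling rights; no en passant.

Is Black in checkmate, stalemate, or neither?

Black to move; black king on h8.
In check: yes, from the white rook on e8.
King squares — g7: attacked by Qf7; h7: attacked by Qf7; g8: attacked by Qf7.
Legal moves for Black: none.
In check with no legal moves → checkmate.

checkmate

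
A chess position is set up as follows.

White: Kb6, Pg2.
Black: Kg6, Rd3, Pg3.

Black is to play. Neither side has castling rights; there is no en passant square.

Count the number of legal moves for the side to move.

Black to move; king on g6.
In check: no.
Legal moves: Kh7, Kg7, Kf7, Kh6, Kf6, Kh5, Kg5, Kf5, Rd8, Rd7, Rd6+, Rd5, Rd4, Rf3, Re3, Rc3, Rb3+, Ra3, Rd2, Rd1.
Count: 20.

20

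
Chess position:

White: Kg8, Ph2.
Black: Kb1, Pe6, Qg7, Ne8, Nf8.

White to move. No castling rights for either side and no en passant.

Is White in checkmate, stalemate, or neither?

White to move; white king on g8.
In check: yes, from the black queen on g7.
King squares — f7: attacked by Qg7; g7: attacked by Ne8; h7: attacked by Qg7; f8: attacked by Qg7; h8: attacked by Qg7.
Legal moves for White: none.
In check with no legal moves → checkmate.

checkmate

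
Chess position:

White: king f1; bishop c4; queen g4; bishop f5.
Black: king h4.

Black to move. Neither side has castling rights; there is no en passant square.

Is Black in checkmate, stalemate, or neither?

Black to move; black king on h4.
In check: yes, from the white queen on g4.
King squares — g3: attacked by Qg4; h3: attacked by Qg4; g4: attacked by Bf5; g5: attacked by Qg4; h5: attacked by Qg4.
Legal moves for Black: none.
In check with no legal moves → checkmate.

checkmate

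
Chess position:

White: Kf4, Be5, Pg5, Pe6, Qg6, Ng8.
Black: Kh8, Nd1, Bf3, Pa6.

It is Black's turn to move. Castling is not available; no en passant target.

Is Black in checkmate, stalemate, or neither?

checkmate

Black to move; black king on h8.
In check: yes, from the white bishop on e5.
King squares — g7: attacked by Be5; h7: attacked by Qg6; g8: attacked by Qg6.
Legal moves for Black: none.
In check with no legal moves → checkmate.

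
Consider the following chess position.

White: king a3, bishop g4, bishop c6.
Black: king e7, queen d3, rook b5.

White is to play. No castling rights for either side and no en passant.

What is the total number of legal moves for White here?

White to move; king on a3.
In check: yes, from the black queen on d3.
Legal moves: Ka4, Ka2.
Count: 2.

2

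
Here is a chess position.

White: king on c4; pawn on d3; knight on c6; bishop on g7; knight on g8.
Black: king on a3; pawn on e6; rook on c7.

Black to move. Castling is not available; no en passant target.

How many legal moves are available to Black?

Black to move; king on a3.
In check: no.
Legal moves: Rc8, Rxg7, Rf7, Re7, Rd7, Rb7, Ra7, Rxc6+, Ka4, Ka2, e5.
Count: 11.

11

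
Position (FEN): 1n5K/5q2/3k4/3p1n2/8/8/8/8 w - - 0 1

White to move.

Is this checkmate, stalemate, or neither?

stalemate

White to move; white king on h8.
In check: no.
King squares — g7: attacked by Nf5; h7: attacked by Qf7; g8: attacked by Qf7.
Legal moves for White: none.
Not in check and no legal moves → stalemate.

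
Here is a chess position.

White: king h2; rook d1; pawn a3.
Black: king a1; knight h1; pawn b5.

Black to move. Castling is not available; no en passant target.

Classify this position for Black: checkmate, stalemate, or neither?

neither

Black to move; black king on a1.
In check: yes, from the white rook on d1.
Legal moves for Black: Kb2, Ka2.
Black is in check but has 2 legal moves → neither.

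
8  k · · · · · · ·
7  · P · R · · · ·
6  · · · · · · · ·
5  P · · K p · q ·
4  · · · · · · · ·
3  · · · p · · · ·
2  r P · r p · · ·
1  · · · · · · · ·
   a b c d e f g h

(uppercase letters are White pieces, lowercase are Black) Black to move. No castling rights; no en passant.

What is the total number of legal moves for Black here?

Black to move; king on a8.
In check: yes, from the white pawn on b7.
Legal moves: Kb8, Ka7.
Count: 2.

2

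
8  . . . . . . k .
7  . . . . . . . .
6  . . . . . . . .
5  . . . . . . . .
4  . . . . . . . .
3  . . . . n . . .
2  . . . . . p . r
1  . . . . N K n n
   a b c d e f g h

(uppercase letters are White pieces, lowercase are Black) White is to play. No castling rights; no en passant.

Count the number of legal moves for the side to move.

0

White to move; king on f1.
In check: yes, from the black knight on e3.
Legal moves: none.
Count: 0.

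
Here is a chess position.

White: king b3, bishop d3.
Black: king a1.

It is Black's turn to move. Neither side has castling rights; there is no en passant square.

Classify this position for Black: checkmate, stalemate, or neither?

stalemate

Black to move; black king on a1.
In check: no.
King squares — b1: attacked by Bd3; a2: attacked by Kb3; b2: attacked by Kb3.
Legal moves for Black: none.
Not in check and no legal moves → stalemate.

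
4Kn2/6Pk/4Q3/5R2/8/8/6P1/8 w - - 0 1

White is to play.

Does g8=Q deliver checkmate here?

yes

After g8=Q: black king on h7; in check: yes, from the white queen on g8.
King squares — g6: attacked by Qe6; h6: attacked by Qe6; g7: attacked by Qg8; g8: attacked by Qe6; h8: attacked by Qg8.
Black has no legal moves → checkmate.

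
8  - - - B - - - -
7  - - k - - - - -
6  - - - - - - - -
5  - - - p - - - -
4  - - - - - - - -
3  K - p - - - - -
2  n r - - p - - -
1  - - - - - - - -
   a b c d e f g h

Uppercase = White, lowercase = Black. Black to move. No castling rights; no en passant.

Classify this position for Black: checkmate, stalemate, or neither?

neither

Black to move; black king on c7.
In check: yes, from the white bishop on d8.
King squares — b6: attacked by Bd8; c6: available; d6: available; b7: available; d7: available; b8: available; c8: available; d8: available.
Legal moves for Black: Kxd8, Kc8, Kb8, Kd7, Kb7, Kd6, Kc6.
Black is in check but has 7 legal moves → neither.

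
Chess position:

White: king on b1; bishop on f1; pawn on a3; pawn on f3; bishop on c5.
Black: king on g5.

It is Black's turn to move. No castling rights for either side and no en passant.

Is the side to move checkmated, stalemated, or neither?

Black to move; black king on g5.
In check: no.
Legal moves for Black: Kh6, Kg6, Kf6, Kh5, Kf5, Kh4, Kf4.
Black has 7 legal moves and is not in check → neither.

neither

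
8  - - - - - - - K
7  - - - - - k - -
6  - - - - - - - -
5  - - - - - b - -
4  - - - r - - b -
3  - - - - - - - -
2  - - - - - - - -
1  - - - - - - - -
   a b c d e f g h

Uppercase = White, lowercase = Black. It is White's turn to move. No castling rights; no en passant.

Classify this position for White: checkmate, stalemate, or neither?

stalemate

White to move; white king on h8.
In check: no.
King squares — g7: attacked by Kf7; h7: attacked by Bf5; g8: attacked by Kf7.
Legal moves for White: none.
Not in check and no legal moves → stalemate.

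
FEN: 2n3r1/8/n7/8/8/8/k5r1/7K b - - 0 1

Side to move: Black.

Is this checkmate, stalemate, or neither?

Black to move; black king on a2.
In check: no.
Legal moves for Black include: Rh8+, Rf8, Re8, Rd8, R8g7, R8g6, R8g5, R8g4, R8g3, Ne7, Na7, Nd6, Nb6, Nb8, Nc7, Nc5, Nb4, R2g7, ... (list truncated; more exist).
Black has legal moves and is not in check → neither.

neither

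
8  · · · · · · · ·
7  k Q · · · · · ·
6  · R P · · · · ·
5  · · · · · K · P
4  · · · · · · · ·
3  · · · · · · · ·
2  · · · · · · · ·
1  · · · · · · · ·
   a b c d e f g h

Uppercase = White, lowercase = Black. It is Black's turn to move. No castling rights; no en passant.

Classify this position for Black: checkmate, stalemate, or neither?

checkmate

Black to move; black king on a7.
In check: yes, from the white queen on b7.
King squares — a6: attacked by Rb6; b6: attacked by Qb7; b7: attacked by Rb6; a8: attacked by Qb7; b8: attacked by Qb7.
Legal moves for Black: none.
In check with no legal moves → checkmate.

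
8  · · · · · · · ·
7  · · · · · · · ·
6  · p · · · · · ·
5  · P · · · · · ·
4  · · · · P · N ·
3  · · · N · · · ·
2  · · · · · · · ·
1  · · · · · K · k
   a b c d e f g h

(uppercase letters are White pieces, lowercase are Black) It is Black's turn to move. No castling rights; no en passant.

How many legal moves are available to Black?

Black to move; king on h1.
In check: no.
Legal moves: none.
Count: 0.

0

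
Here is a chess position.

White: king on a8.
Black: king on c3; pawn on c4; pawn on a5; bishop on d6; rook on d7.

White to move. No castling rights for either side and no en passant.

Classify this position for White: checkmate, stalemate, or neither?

stalemate

White to move; white king on a8.
In check: no.
King squares — a7: attacked by Rd7; b7: attacked by Rd7; b8: attacked by Bd6.
Legal moves for White: none.
Not in check and no legal moves → stalemate.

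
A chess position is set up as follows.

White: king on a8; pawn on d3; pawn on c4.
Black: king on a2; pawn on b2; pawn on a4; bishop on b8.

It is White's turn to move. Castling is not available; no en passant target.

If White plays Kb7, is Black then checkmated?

After Kb7: black king on a2; in check: no.
Black is not in check, so this cannot be checkmate.

no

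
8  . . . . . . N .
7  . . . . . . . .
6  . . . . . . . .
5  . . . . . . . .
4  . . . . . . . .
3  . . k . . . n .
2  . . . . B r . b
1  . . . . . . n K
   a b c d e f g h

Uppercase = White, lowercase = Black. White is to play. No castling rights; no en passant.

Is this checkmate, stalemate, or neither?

White to move; white king on h1.
In check: yes, from the black knight on g3.
King squares — g1: attacked by Bh2; g2: attacked by Rf2; h2: attacked by Rf2.
Legal moves for White: none.
In check with no legal moves → checkmate.

checkmate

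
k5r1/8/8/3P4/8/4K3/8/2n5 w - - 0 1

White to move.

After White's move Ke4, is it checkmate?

After Ke4: black king on a8; in check: no.
Black is not in check, so this cannot be checkmate.

no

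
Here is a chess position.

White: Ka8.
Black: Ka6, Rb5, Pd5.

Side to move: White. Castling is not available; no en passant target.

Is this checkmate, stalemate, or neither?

stalemate

White to move; white king on a8.
In check: no.
King squares — a7: attacked by Ka6; b7: attacked by Rb5; b8: attacked by Rb5.
Legal moves for White: none.
Not in check and no legal moves → stalemate.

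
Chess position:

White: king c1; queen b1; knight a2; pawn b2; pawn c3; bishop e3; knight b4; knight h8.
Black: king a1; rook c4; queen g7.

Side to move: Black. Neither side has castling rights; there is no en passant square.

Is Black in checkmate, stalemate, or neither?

Black to move; black king on a1.
In check: yes, from the white queen on b1.
King squares — b1: attacked by Kc1; a2: attacked by Qb1; b2: attacked by Qb1.
Legal moves for Black: none.
In check with no legal moves → checkmate.

checkmate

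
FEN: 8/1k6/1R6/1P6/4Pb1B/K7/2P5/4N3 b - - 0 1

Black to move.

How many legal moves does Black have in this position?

5

Black to move; king on b7.
In check: yes, from the white rook on b6.
Legal moves: Kc8, Ka8, Kc7, Ka7, Kxb6.
Count: 5.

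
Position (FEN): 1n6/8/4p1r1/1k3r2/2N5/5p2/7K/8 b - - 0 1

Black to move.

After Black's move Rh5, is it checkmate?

After Rh5: white king on h2; in check: yes, from the black rook on h5.
King squares — g1: attacked by Rg6; h1: attacked by Rh5; g2: attacked by Pf3; g3: attacked by Rg6; h3: attacked by Rh5.
White has no legal moves → checkmate.

yes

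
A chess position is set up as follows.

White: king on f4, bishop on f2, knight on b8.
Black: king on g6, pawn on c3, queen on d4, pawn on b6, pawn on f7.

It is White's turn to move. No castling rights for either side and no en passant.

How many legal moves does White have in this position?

3

White to move; king on f4.
In check: yes, from the black queen on d4.
Legal moves: Kg3, Kf3, Bxd4.
Count: 3.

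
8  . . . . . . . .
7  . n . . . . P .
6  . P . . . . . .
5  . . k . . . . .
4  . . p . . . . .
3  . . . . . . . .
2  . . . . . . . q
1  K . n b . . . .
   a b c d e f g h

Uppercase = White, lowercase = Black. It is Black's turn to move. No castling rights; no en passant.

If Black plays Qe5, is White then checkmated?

no

After Qe5: white king on a1; in check: yes, from the black queen on e5.
White has 1 legal reply: Kb1.
In check but a legal move exists → not checkmate.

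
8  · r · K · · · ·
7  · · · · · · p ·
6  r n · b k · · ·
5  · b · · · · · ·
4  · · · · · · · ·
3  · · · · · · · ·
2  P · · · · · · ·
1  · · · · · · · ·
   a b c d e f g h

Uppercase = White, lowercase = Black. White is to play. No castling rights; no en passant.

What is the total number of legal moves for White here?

White to move; king on d8.
In check: yes, from the black rook on b8.
Legal moves: none.
Count: 0.

0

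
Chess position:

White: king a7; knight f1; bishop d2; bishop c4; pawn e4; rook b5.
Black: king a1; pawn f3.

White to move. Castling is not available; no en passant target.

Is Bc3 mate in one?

yes

After Bc3: black king on a1; in check: yes, from the white bishop on c3.
King squares — b1: attacked by Rb5; a2: attacked by Bc4; b2: attacked by Bc3.
Black has no legal moves → checkmate.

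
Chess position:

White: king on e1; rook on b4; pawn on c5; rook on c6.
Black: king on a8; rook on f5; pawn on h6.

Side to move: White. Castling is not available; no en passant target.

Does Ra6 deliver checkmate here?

After Ra6: black king on a8; in check: yes, from the white rook on a6.
King squares — a7: attacked by Ra6; b7: attacked by Rb4; b8: attacked by Rb4.
Black has no legal moves → checkmate.

yes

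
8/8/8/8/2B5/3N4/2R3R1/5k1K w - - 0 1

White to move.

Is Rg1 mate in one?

After Rg1: black king on f1; in check: yes, from the white rook on g1.
King squares — e1: attacked by Rg1; g1: attacked by Kh1; e2: attacked by Rc2; f2: attacked by Rc2; g2: attacked by Rg1.
Black has no legal moves → checkmate.

yes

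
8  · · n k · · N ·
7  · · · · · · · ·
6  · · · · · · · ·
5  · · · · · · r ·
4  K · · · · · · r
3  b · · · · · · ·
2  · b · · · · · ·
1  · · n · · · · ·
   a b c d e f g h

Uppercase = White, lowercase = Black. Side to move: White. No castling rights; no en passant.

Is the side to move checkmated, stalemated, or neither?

White to move; white king on a4.
In check: yes, from the black rook on h4.
King squares — a3: attacked by Bb2; b3: attacked by Nc1; b4: attacked by Ba3; a5: attacked by Rg5; b5: attacked by Rg5.
Legal moves for White: none.
In check with no legal moves → checkmate.

checkmate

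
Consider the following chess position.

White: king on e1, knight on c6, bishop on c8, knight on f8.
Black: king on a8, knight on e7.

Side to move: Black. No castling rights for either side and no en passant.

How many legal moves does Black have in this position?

Black to move; king on a8.
In check: no.
Legal moves: Ng8, Nxc8, Ng6, Nxc6, Nf5, Nd5.
Count: 6.

6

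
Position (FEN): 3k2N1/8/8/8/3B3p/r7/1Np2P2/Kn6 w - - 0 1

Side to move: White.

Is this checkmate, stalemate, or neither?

checkmate

White to move; white king on a1.
In check: yes, from the black rook on a3.
King squares — b1: attacked by Pc2; a2: attacked by Ra3; b2: own knight.
Legal moves for White: none.
In check with no legal moves → checkmate.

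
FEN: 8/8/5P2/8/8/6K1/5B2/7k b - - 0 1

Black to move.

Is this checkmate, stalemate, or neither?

Black to move; black king on h1.
In check: no.
King squares — g1: attacked by Bf2; g2: attacked by Kg3; h2: attacked by Kg3.
Legal moves for Black: none.
Not in check and no legal moves → stalemate.

stalemate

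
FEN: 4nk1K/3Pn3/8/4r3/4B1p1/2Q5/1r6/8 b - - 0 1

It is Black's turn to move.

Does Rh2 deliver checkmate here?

After Rh2: white king on h8; in check: yes, from the black rook on h2.
White has 2 legal replies: Bh7, Qh3.
In check but a legal move exists → not checkmate.

no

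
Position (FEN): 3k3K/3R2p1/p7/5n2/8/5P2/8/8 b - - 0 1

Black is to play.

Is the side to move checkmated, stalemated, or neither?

neither

Black to move; black king on d8.
In check: yes, from the white rook on d7.
King squares — c7: attacked by Rd7; d7: available; e7: attacked by Rd7; c8: available; e8: available.
Legal moves for Black: Ke8, Kc8, Kxd7.
Black is in check but has 3 legal moves → neither.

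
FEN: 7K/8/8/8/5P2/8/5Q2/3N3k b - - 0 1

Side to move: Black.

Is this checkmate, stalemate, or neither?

stalemate

Black to move; black king on h1.
In check: no.
King squares — g1: attacked by Qf2; g2: attacked by Qf2; h2: attacked by Qf2.
Legal moves for Black: none.
Not in check and no legal moves → stalemate.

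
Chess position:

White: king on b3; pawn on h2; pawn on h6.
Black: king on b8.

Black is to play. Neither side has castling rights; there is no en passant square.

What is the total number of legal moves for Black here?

5

Black to move; king on b8.
In check: no.
Legal moves: Kc8, Ka8, Kc7, Kb7, Ka7.
Count: 5.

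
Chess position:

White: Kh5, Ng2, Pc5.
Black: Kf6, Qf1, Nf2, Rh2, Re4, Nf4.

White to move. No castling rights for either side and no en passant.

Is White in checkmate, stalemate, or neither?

checkmate

White to move; white king on h5.
In check: yes, from the black rook on h2 and the black knight on f4.
King squares — g4: attacked by Nf2; h4: attacked by Rh2; g5: attacked by Kf6; g6: attacked by Nf4; h6: attacked by Rh2.
Legal moves for White: none.
In check with no legal moves → checkmate.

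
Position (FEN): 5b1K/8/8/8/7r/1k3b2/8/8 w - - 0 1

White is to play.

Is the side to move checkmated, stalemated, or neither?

neither

White to move; white king on h8.
In check: yes, from the black rook on h4.
Legal moves for White: Kg8.
White is in check but has 1 legal move → neither.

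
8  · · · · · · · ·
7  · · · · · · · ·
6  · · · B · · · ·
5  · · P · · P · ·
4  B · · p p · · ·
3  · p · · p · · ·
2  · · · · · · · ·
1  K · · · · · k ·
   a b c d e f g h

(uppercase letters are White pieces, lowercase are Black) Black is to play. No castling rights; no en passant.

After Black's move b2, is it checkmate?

After b2: white king on a1; in check: yes, from the black pawn on b2.
White has 3 legal replies: Kxb2, Ka2, Kb1.
In check but a legal move exists → not checkmate.

no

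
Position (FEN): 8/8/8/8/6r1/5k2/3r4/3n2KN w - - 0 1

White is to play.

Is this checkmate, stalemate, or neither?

White to move; white king on g1.
In check: yes, from the black rook on g4.
King squares — f1: available; h1: own knight; f2: attacked by Nd1; g2: attacked by Rd2; h2: attacked by Rd2.
Legal moves for White: Kf1, Ng3.
White is in check but has 2 legal moves → neither.

neither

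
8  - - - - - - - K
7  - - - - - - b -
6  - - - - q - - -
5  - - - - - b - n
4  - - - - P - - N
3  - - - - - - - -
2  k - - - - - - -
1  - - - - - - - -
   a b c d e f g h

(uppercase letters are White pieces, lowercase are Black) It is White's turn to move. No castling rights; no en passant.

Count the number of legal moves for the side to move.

0

White to move; king on h8.
In check: yes, from the black bishop on g7.
Legal moves: none.
Count: 0.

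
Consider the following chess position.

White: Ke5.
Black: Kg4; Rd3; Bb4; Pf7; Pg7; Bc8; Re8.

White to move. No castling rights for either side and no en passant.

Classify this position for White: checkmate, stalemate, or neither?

checkmate

White to move; white king on e5.
In check: yes, from the black rook on e8.
King squares — d4: attacked by Rd3; e4: attacked by Re8; f4: attacked by Kg4; d5: attacked by Rd3; f5: attacked by Kg4; d6: attacked by Rd3; e6: attacked by Pf7; f6: attacked by Pg7.
Legal moves for White: none.
In check with no legal moves → checkmate.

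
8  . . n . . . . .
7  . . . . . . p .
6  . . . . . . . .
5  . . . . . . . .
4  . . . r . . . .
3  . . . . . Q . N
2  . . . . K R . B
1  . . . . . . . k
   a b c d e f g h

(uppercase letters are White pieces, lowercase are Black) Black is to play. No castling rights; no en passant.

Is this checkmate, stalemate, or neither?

Black to move; black king on h1.
In check: yes, from the white queen on f3.
King squares — g1: attacked by Bh2; g2: attacked by Rf2; h2: attacked by Rf2.
Legal moves for Black: none.
In check with no legal moves → checkmate.

checkmate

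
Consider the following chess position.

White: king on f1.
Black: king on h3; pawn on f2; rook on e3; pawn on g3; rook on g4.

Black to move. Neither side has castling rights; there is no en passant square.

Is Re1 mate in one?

After Re1: white king on f1; in check: yes, from the black rook on e1.
King squares — e1: attacked by Pf2; g1: attacked by Re1; e2: attacked by Re1; f2: attacked by Pg3; g2: attacked by Kh3.
White has no legal moves → checkmate.

yes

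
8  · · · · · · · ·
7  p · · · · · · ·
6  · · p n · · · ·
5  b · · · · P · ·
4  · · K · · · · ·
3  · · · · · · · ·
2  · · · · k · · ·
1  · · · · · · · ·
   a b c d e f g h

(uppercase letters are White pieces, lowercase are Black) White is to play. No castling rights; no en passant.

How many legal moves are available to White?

White to move; king on c4.
In check: yes, from the black knight on d6.
Legal moves: Kc5, Kd4, Kb3.
Count: 3.

3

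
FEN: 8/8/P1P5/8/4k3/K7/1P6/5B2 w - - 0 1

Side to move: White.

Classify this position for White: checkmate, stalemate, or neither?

neither

White to move; white king on a3.
In check: no.
Legal moves for White: Kb4, Ka4, Kb3, Ka2, Bb5, Bc4, Bh3, Bd3+, Bg2+, Be2, c7, a7, b3, b4.
White has 14 legal moves and is not in check → neither.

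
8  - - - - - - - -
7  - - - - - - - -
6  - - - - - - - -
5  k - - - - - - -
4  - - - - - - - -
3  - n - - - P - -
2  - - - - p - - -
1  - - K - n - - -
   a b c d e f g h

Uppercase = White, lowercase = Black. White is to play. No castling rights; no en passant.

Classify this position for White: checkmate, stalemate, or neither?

neither

White to move; white king on c1.
In check: yes, from the black knight on b3.
Legal moves for White: Kb2, Kb1.
White is in check but has 2 legal moves → neither.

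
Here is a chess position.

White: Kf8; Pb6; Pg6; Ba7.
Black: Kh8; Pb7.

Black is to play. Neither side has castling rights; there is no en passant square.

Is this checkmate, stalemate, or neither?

stalemate

Black to move; black king on h8.
In check: no.
King squares — g7: attacked by Kf8; h7: attacked by Pg6; g8: attacked by Kf8.
Legal moves for Black: none.
Not in check and no legal moves → stalemate.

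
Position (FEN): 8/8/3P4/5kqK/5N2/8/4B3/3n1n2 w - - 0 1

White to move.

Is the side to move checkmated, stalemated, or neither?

White to move; white king on h5.
In check: yes, from the black queen on g5.
King squares — g4: attacked by Kf5; h4: attacked by Qg5; g5: attacked by Kf5; g6: attacked by Kf5; h6: attacked by Qg5.
Legal moves for White: none.
In check with no legal moves → checkmate.

checkmate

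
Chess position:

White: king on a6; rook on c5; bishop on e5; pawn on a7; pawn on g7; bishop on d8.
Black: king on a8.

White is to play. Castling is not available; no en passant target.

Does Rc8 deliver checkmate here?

After Rc8: black king on a8; in check: yes, from the white rook on c8.
King squares — a7: attacked by Ka6; b7: attacked by Ka6; b8: attacked by Be5.
Black has no legal moves → checkmate.

yes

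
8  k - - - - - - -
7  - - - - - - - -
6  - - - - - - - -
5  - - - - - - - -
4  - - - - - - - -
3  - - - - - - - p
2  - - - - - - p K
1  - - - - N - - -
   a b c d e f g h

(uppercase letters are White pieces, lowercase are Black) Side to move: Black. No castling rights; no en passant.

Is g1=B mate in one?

After g1=B: white king on h2; in check: yes, from the black bishop on g1.
White has 4 legal replies: Kxh3, Kg3, Kh1, Kxg1.
In check but a legal move exists → not checkmate.

no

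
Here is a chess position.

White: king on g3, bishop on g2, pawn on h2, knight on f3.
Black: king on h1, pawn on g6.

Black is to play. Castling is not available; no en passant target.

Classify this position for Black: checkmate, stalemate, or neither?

checkmate

Black to move; black king on h1.
In check: yes, from the white bishop on g2.
King squares — g1: attacked by Nf3; g2: attacked by Kg3; h2: attacked by Nf3.
Legal moves for Black: none.
In check with no legal moves → checkmate.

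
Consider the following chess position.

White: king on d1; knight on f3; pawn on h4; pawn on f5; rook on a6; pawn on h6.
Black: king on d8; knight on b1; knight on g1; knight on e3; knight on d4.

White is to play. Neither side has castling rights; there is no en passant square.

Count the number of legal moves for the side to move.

White to move; king on d1.
In check: yes, from the black knight on e3.
Legal moves: Ke1, Kc1.
Count: 2.

2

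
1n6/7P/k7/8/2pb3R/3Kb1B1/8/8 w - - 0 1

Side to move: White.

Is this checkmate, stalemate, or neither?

neither

White to move; white king on d3.
In check: yes, from the black pawn on c4.
King squares — c2: available; d2: attacked by Be3; e2: available; c3: attacked by Bd4; e3: attacked by Bd4; c4: available; d4: attacked by Be3; e4: available.
Legal moves for White: Ke4, Kxc4, Ke2, Kc2.
White is in check but has 4 legal moves → neither.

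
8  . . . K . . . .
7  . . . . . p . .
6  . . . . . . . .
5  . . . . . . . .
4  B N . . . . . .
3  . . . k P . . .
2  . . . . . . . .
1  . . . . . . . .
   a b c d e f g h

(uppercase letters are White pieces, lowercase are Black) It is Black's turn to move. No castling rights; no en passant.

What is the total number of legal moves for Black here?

6

Black to move; king on d3.
In check: yes, from the white knight on b4.
Legal moves: Ke4, Kc4, Kxe3, Kc3, Ke2, Kd2.
Count: 6.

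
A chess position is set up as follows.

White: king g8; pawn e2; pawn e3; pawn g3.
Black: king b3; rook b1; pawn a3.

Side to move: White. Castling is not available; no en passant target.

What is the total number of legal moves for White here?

7

White to move; king on g8.
In check: no.
Legal moves: Kh8, Kf8, Kh7, Kg7, Kf7, g4, e4.
Count: 7.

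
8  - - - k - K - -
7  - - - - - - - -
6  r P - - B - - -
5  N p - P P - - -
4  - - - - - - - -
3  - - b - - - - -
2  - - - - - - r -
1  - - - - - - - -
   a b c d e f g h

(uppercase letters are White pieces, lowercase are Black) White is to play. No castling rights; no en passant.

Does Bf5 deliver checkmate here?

no

After Bf5: black king on d8; in check: no.
Black is not in check, so this cannot be checkmate.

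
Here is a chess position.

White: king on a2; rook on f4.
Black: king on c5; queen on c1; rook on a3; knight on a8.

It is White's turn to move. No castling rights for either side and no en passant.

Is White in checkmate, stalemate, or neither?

checkmate

White to move; white king on a2.
In check: yes, from the black rook on a3.
King squares — a1: attacked by Qc1; b1: attacked by Qc1; b2: attacked by Qc1; a3: attacked by Qc1; b3: attacked by Ra3.
Legal moves for White: none.
In check with no legal moves → checkmate.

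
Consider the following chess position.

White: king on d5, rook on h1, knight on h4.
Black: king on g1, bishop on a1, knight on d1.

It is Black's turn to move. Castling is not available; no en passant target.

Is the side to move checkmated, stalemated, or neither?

neither

Black to move; black king on g1.
In check: yes, from the white rook on h1.
King squares — f1: attacked by Rh1; h1: available; f2: available; g2: attacked by Nh4; h2: attacked by Rh1.
Legal moves for Black: Kf2, Kxh1.
Black is in check but has 2 legal moves → neither.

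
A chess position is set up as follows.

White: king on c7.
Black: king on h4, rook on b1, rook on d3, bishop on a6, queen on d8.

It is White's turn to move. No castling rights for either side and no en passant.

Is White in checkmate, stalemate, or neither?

White to move; white king on c7.
In check: yes, from the black queen on d8.
Legal moves for White: Kc6.
White is in check but has 1 legal move → neither.

neither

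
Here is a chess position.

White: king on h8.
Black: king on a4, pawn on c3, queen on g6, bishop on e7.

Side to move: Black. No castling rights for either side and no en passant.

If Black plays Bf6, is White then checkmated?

yes

After Bf6: white king on h8; in check: yes, from the black bishop on f6.
King squares — g7: attacked by Bf6; h7: attacked by Qg6; g8: attacked by Qg6.
White has no legal moves → checkmate.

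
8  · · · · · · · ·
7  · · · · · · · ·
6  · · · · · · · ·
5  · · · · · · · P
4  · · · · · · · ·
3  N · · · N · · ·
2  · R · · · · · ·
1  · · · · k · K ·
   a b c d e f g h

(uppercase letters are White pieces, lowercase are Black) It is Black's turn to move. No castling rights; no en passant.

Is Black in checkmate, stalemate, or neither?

stalemate

Black to move; black king on e1.
In check: no.
King squares — d1: attacked by Ne3; f1: attacked by Kg1; d2: attacked by Rb2; e2: attacked by Rb2; f2: attacked by Kg1.
Legal moves for Black: none.
Not in check and no legal moves → stalemate.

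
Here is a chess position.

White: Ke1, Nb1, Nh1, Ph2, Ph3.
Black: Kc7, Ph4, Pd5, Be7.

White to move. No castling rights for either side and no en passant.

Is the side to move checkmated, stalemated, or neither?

neither

White to move; white king on e1.
In check: no.
Legal moves for White: Ng3, Nf2, Kf2, Ke2, Kd2, Kf1, Kd1, Nc3, Na3, Nd2.
White has 10 legal moves and is not in check → neither.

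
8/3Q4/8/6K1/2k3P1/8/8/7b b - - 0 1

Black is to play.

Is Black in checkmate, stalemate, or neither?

Black to move; black king on c4.
In check: no.
Legal moves for Black: Kc5, Kb4, Kc3, Kb3, Ba8, Bb7, Bc6, Bd5, Be4, Bf3, Bg2.
Black has 11 legal moves and is not in check → neither.

neither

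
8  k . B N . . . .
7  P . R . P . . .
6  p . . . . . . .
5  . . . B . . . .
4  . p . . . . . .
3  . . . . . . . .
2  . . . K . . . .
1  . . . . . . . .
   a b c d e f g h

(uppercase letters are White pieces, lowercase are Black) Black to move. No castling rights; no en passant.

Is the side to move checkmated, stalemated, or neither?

checkmate

Black to move; black king on a8.
In check: yes, from the white bishop on d5.
King squares — a7: attacked by Rc7; b7: attacked by Bd5; b8: attacked by Pa7.
Legal moves for Black: none.
In check with no legal moves → checkmate.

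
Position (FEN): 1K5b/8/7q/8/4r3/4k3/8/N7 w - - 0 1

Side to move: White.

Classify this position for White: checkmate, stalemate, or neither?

White to move; white king on b8.
In check: no.
Legal moves for White: Kc8, Ka8, Kc7, Kb7, Ka7, Nb3, Nc2+.
White has 7 legal moves and is not in check → neither.

neither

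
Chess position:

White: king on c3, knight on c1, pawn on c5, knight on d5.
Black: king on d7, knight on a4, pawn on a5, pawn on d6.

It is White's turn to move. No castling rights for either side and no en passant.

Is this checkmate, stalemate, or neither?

neither

White to move; white king on c3.
In check: yes, from the black knight on a4.
King squares — b2: attacked by Na4; c2: available; d2: available; b3: available; d3: available; b4: attacked by Pa5; c4: available; d4: available.
Legal moves for White: Kd4, Kc4, Kd3, Kb3, Kd2, Kc2.
White is in check but has 6 legal moves → neither.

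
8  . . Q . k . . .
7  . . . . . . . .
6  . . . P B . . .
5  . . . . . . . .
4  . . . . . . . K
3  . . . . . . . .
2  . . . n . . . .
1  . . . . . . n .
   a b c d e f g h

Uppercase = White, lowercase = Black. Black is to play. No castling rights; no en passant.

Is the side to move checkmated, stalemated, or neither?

checkmate

Black to move; black king on e8.
In check: yes, from the white queen on c8.
King squares — d7: attacked by Be6; e7: attacked by Pd6; f7: attacked by Be6; d8: attacked by Qc8; f8: attacked by Qc8.
Legal moves for Black: none.
In check with no legal moves → checkmate.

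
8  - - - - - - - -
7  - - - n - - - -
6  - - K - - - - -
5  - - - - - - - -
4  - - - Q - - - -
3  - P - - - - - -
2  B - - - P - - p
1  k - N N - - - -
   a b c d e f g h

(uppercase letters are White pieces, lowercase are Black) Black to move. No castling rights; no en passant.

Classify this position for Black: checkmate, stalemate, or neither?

Black to move; black king on a1.
In check: yes, from the white queen on d4.
King squares — b1: attacked by Ba2; a2: attacked by Nc1; b2: attacked by Nd1.
Legal moves for Black: none.
In check with no legal moves → checkmate.

checkmate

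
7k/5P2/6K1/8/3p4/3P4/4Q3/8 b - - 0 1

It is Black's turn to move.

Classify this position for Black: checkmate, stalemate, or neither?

stalemate

Black to move; black king on h8.
In check: no.
King squares — g7: attacked by Kg6; h7: attacked by Kg6; g8: attacked by Pf7.
Legal moves for Black: none.
Not in check and no legal moves → stalemate.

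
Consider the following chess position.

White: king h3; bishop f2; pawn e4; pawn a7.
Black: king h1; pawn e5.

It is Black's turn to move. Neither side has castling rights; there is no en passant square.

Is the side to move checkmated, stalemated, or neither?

stalemate

Black to move; black king on h1.
In check: no.
King squares — g1: attacked by Bf2; g2: attacked by Kh3; h2: attacked by Kh3.
Legal moves for Black: none.
Not in check and no legal moves → stalemate.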